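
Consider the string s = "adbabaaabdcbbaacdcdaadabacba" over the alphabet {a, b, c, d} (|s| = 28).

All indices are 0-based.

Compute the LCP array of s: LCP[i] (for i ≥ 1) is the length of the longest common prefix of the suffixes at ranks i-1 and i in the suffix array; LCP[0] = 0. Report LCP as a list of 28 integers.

[0, 1, 2, 2, 2, 1, 3, 2, 1, 2, 1, 2, 0, 2, 3, 2, 2, 1, 1, 0, 2, 1, 2, 0, 2, 1, 1, 2]

sorted suffixes:
  #0 SA[0]=27  'a'
  #1 SA[1]=5  'aaabdcbbaacdcdaadabacba'
  #2 SA[2]=6  'aabdcbbaacdcdaadabacba'
  #3 SA[3]=13  'aacdcdaadabacba'
  #4 SA[4]=19  'aadabacba'
  #5 SA[5]=3  'abaaabdcbbaacdcdaadabacba'
  #6 SA[6]=22  'abacba'
  #7 SA[7]=7  'abdcbbaacdcdaadabacba'
  #8 SA[8]=24  'acba'
  #9 SA[9]=14  'acdcdaadabacba'
  #10 SA[10]=20  'adabacba'
  #11 SA[11]=0  'adbabaaabdcbbaacdcdaadabacba'
  #12 SA[12]=26  'ba'
  #13 SA[13]=4  'baaabdcbbaacdcdaadabacba'
  #14 SA[14]=12  'baacdcdaadabacba'
  #15 SA[15]=2  'babaaabdcbbaacdcdaadabacba'
  #16 SA[16]=23  'bacba'
  #17 SA[17]=11  'bbaacdcdaadabacba'
  #18 SA[18]=8  'bdcbbaacdcdaadabacba'
  #19 SA[19]=25  'cba'
  #20 SA[20]=10  'cbbaacdcdaadabacba'
  #21 SA[21]=17  'cdaadabacba'
  #22 SA[22]=15  'cdcdaadabacba'
  #23 SA[23]=18  'daadabacba'
  #24 SA[24]=21  'dabacba'
  #25 SA[25]=1  'dbabaaabdcbbaacdcdaadabacba'
  #26 SA[26]=9  'dcbbaacdcdaadabacba'
  #27 SA[27]=16  'dcdaadabacba'

SA = [27, 5, 6, 13, 19, 3, 22, 7, 24, 14, 20, 0, 26, 4, 12, 2, 23, 11, 8, 25, 10, 17, 15, 18, 21, 1, 9, 16]
[i] adj suffixes → lcp
  [1] 27/5 → 1 ('a')
  [2] 5/6 → 2 ('aa')
  [3] 6/13 → 2 ('aa')
  [4] 13/19 → 2 ('aa')
  [5] 19/3 → 1 ('a')
  [6] 3/22 → 3 ('aba')
  [7] 22/7 → 2 ('ab')
  [8] 7/24 → 1 ('a')
  [9] 24/14 → 2 ('ac')
  [10] 14/20 → 1 ('a')
  [11] 20/0 → 2 ('ad')
  [12] 0/26 → 0 ('')
  [13] 26/4 → 2 ('ba')
  [14] 4/12 → 3 ('baa')
  [15] 12/2 → 2 ('ba')
  [16] 2/23 → 2 ('ba')
  [17] 23/11 → 1 ('b')
  [18] 11/8 → 1 ('b')
  [19] 8/25 → 0 ('')
  [20] 25/10 → 2 ('cb')
  [21] 10/17 → 1 ('c')
  [22] 17/15 → 2 ('cd')
  [23] 15/18 → 0 ('')
  [24] 18/21 → 2 ('da')
  [25] 21/1 → 1 ('d')
  [26] 1/9 → 1 ('d')
  [27] 9/16 → 2 ('dc')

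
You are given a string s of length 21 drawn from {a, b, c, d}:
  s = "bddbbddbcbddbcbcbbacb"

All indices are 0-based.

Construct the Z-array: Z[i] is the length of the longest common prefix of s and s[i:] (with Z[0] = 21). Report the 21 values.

[21, 0, 0, 1, 4, 0, 0, 1, 0, 4, 0, 0, 1, 0, 1, 0, 1, 1, 0, 0, 1]

Z[0]=21
i=1: fresh scan; Z[1]=0
i=2: fresh scan; Z[2]=0
i=3: fresh scan; Z[3]=1 scan→box=[3,4)
i=4: fresh scan; Z[4]=4 scan→box=[4,8)
i=5: min(r-i=3, Z[1]=0)=0; Z[5]=0
i=6: min(r-i=2, Z[2]=0)=0; Z[6]=0
i=7: min(r-i=1, Z[3]=1)=1; Z[7]=1
i=8: fresh scan; Z[8]=0
i=9: fresh scan; Z[9]=4 scan→box=[9,13)
i=10: min(r-i=3, Z[1]=0)=0; Z[10]=0
i=11: min(r-i=2, Z[2]=0)=0; Z[11]=0
i=12: min(r-i=1, Z[3]=1)=1; Z[12]=1
i=13: fresh scan; Z[13]=0
i=14: fresh scan; Z[14]=1 scan→box=[14,15)
i=15: fresh scan; Z[15]=0
i=16: fresh scan; Z[16]=1 scan→box=[16,17)
i=17: fresh scan; Z[17]=1 scan→box=[17,18)
i=18: fresh scan; Z[18]=0
i=19: fresh scan; Z[19]=0
i=20: fresh scan; Z[20]=1 scan→box=[20,21)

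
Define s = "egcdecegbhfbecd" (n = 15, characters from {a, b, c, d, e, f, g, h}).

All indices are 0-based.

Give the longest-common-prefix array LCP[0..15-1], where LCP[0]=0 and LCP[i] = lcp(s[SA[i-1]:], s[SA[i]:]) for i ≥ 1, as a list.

rank | idx | suffix
   0 |  11 | becd
   1 |   8 | bhfbecd
   2 |  13 | cd
   3 |   2 | cdecegbhfbecd
   4 |   5 | cegbhfbecd
   5 |  14 | d
   6 |   3 | decegbhfbecd
   7 |  12 | ecd
   8 |   4 | ecegbhfbecd
   9 |   6 | egbhfbecd
  10 |   0 | egcdecegbhfbecd
  11 |  10 | fbecd
  12 |   7 | gbhfbecd
  13 |   1 | gcdecegbhfbecd
  14 |   9 | hfbecd

SA = [11, 8, 13, 2, 5, 14, 3, 12, 4, 6, 0, 10, 7, 1, 9]
i: (SA[i-1],SA[i]) lcp shared
  1: (11,8) 1 'b'
  2: (8,13) 0 ''
  3: (13,2) 2 'cd'
  4: (2,5) 1 'c'
  5: (5,14) 0 ''
  6: (14,3) 1 'd'
  7: (3,12) 0 ''
  8: (12,4) 2 'ec'
  9: (4,6) 1 'e'
  10: (6,0) 2 'eg'
  11: (0,10) 0 ''
  12: (10,7) 0 ''
  13: (7,1) 1 'g'
  14: (1,9) 0 ''

[0, 1, 0, 2, 1, 0, 1, 0, 2, 1, 2, 0, 0, 1, 0]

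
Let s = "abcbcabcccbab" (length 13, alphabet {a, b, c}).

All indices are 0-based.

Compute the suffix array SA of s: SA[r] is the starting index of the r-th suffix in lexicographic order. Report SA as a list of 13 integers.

[11, 0, 5, 12, 10, 3, 1, 6, 4, 9, 2, 8, 7]

rank→(start, suffix):
  0 → (11, 'ab')
  1 → (0, 'abcbcabcccbab')
  2 → (5, 'abcccbab')
  3 → (12, 'b')
  4 → (10, 'bab')
  5 → (3, 'bcabcccbab')
  6 → (1, 'bcbcabcccbab')
  7 → (6, 'bcccbab')
  8 → (4, 'cabcccbab')
  9 → (9, 'cbab')
  10 → (2, 'cbcabcccbab')
  11 → (8, 'ccbab')
  12 → (7, 'cccbab')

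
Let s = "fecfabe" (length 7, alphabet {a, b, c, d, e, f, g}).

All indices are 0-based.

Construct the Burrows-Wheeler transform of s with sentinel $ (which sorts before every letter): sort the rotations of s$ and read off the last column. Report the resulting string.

rank  rotation  last
    0  $fecfabe  e
    1  abe$fecf  f
    2  be$fecfa  a
    3  cfabe$fe  e
    4  e$fecfab  b
    5  ecfabe$f  f
    6  fabe$fec  c
    7  fecfabe$  $

efaebfc$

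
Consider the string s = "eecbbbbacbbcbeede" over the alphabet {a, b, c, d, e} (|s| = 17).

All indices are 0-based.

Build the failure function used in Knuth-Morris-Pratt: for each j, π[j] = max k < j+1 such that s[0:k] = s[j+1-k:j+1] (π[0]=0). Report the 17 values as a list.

[0, 1, 0, 0, 0, 0, 0, 0, 0, 0, 0, 0, 0, 1, 2, 0, 1]

π[0] = 0
j=1 s[j]='e': π[1]=1 (border 'e')
j=2 s[j]='c': k: 1→0; π[2]=0 (border '')
j=3 s[j]='b': π[3]=0 (border '')
j=4 s[j]='b': π[4]=0 (border '')
j=5 s[j]='b': π[5]=0 (border '')
j=6 s[j]='b': π[6]=0 (border '')
j=7 s[j]='a': π[7]=0 (border '')
j=8 s[j]='c': π[8]=0 (border '')
j=9 s[j]='b': π[9]=0 (border '')
j=10 s[j]='b': π[10]=0 (border '')
j=11 s[j]='c': π[11]=0 (border '')
j=12 s[j]='b': π[12]=0 (border '')
j=13 s[j]='e': π[13]=1 (border 'e')
j=14 s[j]='e': π[14]=2 (border 'ee')
j=15 s[j]='d': k: 2→1→0; π[15]=0 (border '')
j=16 s[j]='e': π[16]=1 (border 'e')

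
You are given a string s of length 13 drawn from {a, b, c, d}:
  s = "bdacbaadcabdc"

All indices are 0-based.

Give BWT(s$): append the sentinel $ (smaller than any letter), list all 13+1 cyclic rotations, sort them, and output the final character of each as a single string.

cbcdac$addabba

rank  rotation        last
    0  $bdacbaadcabdc  c
    1  aadcabdc$bdacb  b
    2  abdc$bdacbaadc  c
    3  acbaadcabdc$bd  d
    4  adcabdc$bdacba  a
    5  baadcabdc$bdac  c
    6  bdacbaadcabdc$  $
    7  bdc$bdacbaadca  a
    8  c$bdacbaadcabd  d
    9  cabdc$bdacbaad  d
   10  cbaadcabdc$bda  a
   11  dacbaadcabdc$b  b
   12  dc$bdacbaadcab  b
   13  dcabdc$bdacbaa  a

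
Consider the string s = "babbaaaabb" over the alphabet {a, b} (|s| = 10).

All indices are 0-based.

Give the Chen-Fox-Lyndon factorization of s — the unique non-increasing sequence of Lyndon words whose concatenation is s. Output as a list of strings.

["b", "abb", "aaaabb"]

emit factor 1: 'b' (i=0, period=1)
emit factor 2: 'abb' (i=1, period=3)
emit factor 3: 'aaaabb' (i=4, period=6)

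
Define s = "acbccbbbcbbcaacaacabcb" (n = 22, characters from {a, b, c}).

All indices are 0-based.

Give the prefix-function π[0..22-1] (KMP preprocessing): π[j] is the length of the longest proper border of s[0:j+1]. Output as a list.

[0, 0, 0, 0, 0, 0, 0, 0, 0, 0, 0, 0, 1, 1, 2, 1, 1, 2, 1, 0, 0, 0]

π[0] = 0
j=1 s[j]='c': π[1]=0 (border '')
j=2 s[j]='b': π[2]=0 (border '')
j=3 s[j]='c': π[3]=0 (border '')
j=4 s[j]='c': π[4]=0 (border '')
j=5 s[j]='b': π[5]=0 (border '')
j=6 s[j]='b': π[6]=0 (border '')
j=7 s[j]='b': π[7]=0 (border '')
j=8 s[j]='c': π[8]=0 (border '')
j=9 s[j]='b': π[9]=0 (border '')
j=10 s[j]='b': π[10]=0 (border '')
j=11 s[j]='c': π[11]=0 (border '')
j=12 s[j]='a': π[12]=1 (border 'a')
j=13 s[j]='a': k: 1→0; π[13]=1 (border 'a')
j=14 s[j]='c': π[14]=2 (border 'ac')
j=15 s[j]='a': k: 2→0; π[15]=1 (border 'a')
j=16 s[j]='a': k: 1→0; π[16]=1 (border 'a')
j=17 s[j]='c': π[17]=2 (border 'ac')
j=18 s[j]='a': k: 2→0; π[18]=1 (border 'a')
j=19 s[j]='b': k: 1→0; π[19]=0 (border '')
j=20 s[j]='c': π[20]=0 (border '')
j=21 s[j]='b': π[21]=0 (border '')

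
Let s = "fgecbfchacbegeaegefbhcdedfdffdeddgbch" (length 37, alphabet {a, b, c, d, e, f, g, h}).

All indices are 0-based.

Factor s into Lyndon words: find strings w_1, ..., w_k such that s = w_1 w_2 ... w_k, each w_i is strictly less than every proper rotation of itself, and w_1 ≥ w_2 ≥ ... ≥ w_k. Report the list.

["fg", "e", "c", "bfch", "acbegeaegefbhcdedfdffdeddgbch"]

emit factor 1: 'fg' (i=0, period=2)
emit factor 2: 'e' (i=2, period=1)
emit factor 3: 'c' (i=3, period=1)
emit factor 4: 'bfch' (i=4, period=4)
emit factor 5: 'acbegeaegefbhcdedfdffdeddgbch' (i=8, period=29)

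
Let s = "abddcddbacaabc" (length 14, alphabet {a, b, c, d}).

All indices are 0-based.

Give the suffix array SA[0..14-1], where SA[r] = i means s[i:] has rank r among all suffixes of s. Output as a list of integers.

sorted suffixes:
  #0 SA[0]=10  'aabc'
  #1 SA[1]=11  'abc'
  #2 SA[2]=0  'abddcddbacaabc'
  #3 SA[3]=8  'acaabc'
  #4 SA[4]=7  'bacaabc'
  #5 SA[5]=12  'bc'
  #6 SA[6]=1  'bddcddbacaabc'
  #7 SA[7]=13  'c'
  #8 SA[8]=9  'caabc'
  #9 SA[9]=4  'cddbacaabc'
  #10 SA[10]=6  'dbacaabc'
  #11 SA[11]=3  'dcddbacaabc'
  #12 SA[12]=5  'ddbacaabc'
  #13 SA[13]=2  'ddcddbacaabc'

[10, 11, 0, 8, 7, 12, 1, 13, 9, 4, 6, 3, 5, 2]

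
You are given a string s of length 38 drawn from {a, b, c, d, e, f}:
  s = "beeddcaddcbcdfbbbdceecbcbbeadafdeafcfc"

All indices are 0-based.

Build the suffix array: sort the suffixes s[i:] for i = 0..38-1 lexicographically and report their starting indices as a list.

[27, 6, 33, 29, 14, 15, 24, 22, 10, 16, 25, 0, 37, 5, 23, 21, 9, 11, 18, 35, 28, 4, 8, 17, 3, 7, 31, 12, 26, 32, 20, 2, 19, 1, 13, 36, 34, 30]

rank→(start, suffix):
  0 → (27, 'adafdeafcfc')
  1 → (6, 'addcbcdfbbbdceecbcbbeadafdeafcfc')
  2 → (33, 'afcfc')
  3 → (29, 'afdeafcfc')
  4 → (14, 'bbbdceecbcbbeadafdeafcfc')
  5 → (15, 'bbdceecbcbbeadafdeafcfc')
  6 → (24, 'bbeadafdeafcfc')
  7 → (22, 'bcbbeadafdeafcfc')
  8 → (10, 'bcdfbbbdceecbcbbeadafdeafcfc')
  9 → (16, 'bdceecbcbbeadafdeafcfc')
  10 → (25, 'beadafdeafcfc')
  11 → (0, 'beeddcaddcbcdfbbbdceecbcbbeadafdeafcfc')
  12 → (37, 'c')
  13 → (5, 'caddcbcdfbbbdceecbcbbeadafdeafcfc')
  14 → (23, 'cbbeadafdeafcfc')
  15 → (21, 'cbcbbeadafdeafcfc')
  16 → (9, 'cbcdfbbbdceecbcbbeadafdeafcfc')
  17 → (11, 'cdfbbbdceecbcbbeadafdeafcfc')
  18 → (18, 'ceecbcbbeadafdeafcfc')
  19 → (35, 'cfc')
  20 → (28, 'dafdeafcfc')
  21 → (4, 'dcaddcbcdfbbbdceecbcbbeadafdeafcfc')
  22 → (8, 'dcbcdfbbbdceecbcbbeadafdeafcfc')
  23 → (17, 'dceecbcbbeadafdeafcfc')
  24 → (3, 'ddcaddcbcdfbbbdceecbcbbeadafdeafcfc')
  25 → (7, 'ddcbcdfbbbdceecbcbbeadafdeafcfc')
  26 → (31, 'deafcfc')
  27 → (12, 'dfbbbdceecbcbbeadafdeafcfc')
  28 → (26, 'eadafdeafcfc')
  29 → (32, 'eafcfc')
  30 → (20, 'ecbcbbeadafdeafcfc')
  31 → (2, 'eddcaddcbcdfbbbdceecbcbbeadafdeafcfc')
  32 → (19, 'eecbcbbeadafdeafcfc')
  33 → (1, 'eeddcaddcbcdfbbbdceecbcbbeadafdeafcfc')
  34 → (13, 'fbbbdceecbcbbeadafdeafcfc')
  35 → (36, 'fc')
  36 → (34, 'fcfc')
  37 → (30, 'fdeafcfc')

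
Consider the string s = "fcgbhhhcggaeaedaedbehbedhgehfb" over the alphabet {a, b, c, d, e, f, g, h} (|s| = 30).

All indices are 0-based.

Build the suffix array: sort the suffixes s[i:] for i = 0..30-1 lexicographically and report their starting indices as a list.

[10, 12, 15, 29, 21, 18, 3, 1, 7, 14, 17, 23, 11, 13, 16, 22, 19, 26, 28, 0, 9, 2, 25, 8, 20, 6, 27, 24, 5, 4]

sorted suffixes:
  #0 SA[0]=10  'aeaedaedbehbedhgehfb'
  #1 SA[1]=12  'aedaedbehbedhgehfb'
  #2 SA[2]=15  'aedbehbedhgehfb'
  #3 SA[3]=29  'b'
  #4 SA[4]=21  'bedhgehfb'
  #5 SA[5]=18  'behbedhgehfb'
  #6 SA[6]=3  'bhhhcggaeaedaedbehbedhgehfb'
  #7 SA[7]=1  'cgbhhhcggaeaedaedbehbedhgehfb'
  #8 SA[8]=7  'cggaeaedaedbehbedhgehfb'
  #9 SA[9]=14  'daedbehbedhgehfb'
  #10 SA[10]=17  'dbehbedhgehfb'
  #11 SA[11]=23  'dhgehfb'
  #12 SA[12]=11  'eaedaedbehbedhgehfb'
  #13 SA[13]=13  'edaedbehbedhgehfb'
  #14 SA[14]=16  'edbehbedhgehfb'
  #15 SA[15]=22  'edhgehfb'
  #16 SA[16]=19  'ehbedhgehfb'
  #17 SA[17]=26  'ehfb'
  #18 SA[18]=28  'fb'
  #19 SA[19]=0  'fcgbhhhcggaeaedaedbehbedhgehfb'
  #20 SA[20]=9  'gaeaedaedbehbedhgehfb'
  #21 SA[21]=2  'gbhhhcggaeaedaedbehbedhgehfb'
  #22 SA[22]=25  'gehfb'
  #23 SA[23]=8  'ggaeaedaedbehbedhgehfb'
  #24 SA[24]=20  'hbedhgehfb'
  #25 SA[25]=6  'hcggaeaedaedbehbedhgehfb'
  #26 SA[26]=27  'hfb'
  #27 SA[27]=24  'hgehfb'
  #28 SA[28]=5  'hhcggaeaedaedbehbedhgehfb'
  #29 SA[29]=4  'hhhcggaeaedaedbehbedhgehfb'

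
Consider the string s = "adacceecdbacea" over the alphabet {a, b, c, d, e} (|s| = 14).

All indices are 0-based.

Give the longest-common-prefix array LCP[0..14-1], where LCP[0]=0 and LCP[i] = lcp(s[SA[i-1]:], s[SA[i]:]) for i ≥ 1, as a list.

[0, 1, 2, 1, 0, 0, 1, 1, 2, 0, 1, 0, 1, 1]

sorted suffixes:
  #0 SA[0]=13  'a'
  #1 SA[1]=2  'acceecdbacea'
  #2 SA[2]=10  'acea'
  #3 SA[3]=0  'adacceecdbacea'
  #4 SA[4]=9  'bacea'
  #5 SA[5]=3  'cceecdbacea'
  #6 SA[6]=7  'cdbacea'
  #7 SA[7]=11  'cea'
  #8 SA[8]=4  'ceecdbacea'
  #9 SA[9]=1  'dacceecdbacea'
  #10 SA[10]=8  'dbacea'
  #11 SA[11]=12  'ea'
  #12 SA[12]=6  'ecdbacea'
  #13 SA[13]=5  'eecdbacea'

SA = [13, 2, 10, 0, 9, 3, 7, 11, 4, 1, 8, 12, 6, 5]
[i] adj suffixes → lcp
  [1] 13/2 → 1 ('a')
  [2] 2/10 → 2 ('ac')
  [3] 10/0 → 1 ('a')
  [4] 0/9 → 0 ('')
  [5] 9/3 → 0 ('')
  [6] 3/7 → 1 ('c')
  [7] 7/11 → 1 ('c')
  [8] 11/4 → 2 ('ce')
  [9] 4/1 → 0 ('')
  [10] 1/8 → 1 ('d')
  [11] 8/12 → 0 ('')
  [12] 12/6 → 1 ('e')
  [13] 6/5 → 1 ('e')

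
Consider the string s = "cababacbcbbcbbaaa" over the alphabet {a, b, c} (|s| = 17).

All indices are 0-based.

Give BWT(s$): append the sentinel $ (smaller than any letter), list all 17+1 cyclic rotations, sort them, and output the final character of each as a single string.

aaabcbbbaaccbc$bba

rank  rotation            last
    0  $cababacbcbbcbbaaa  a
    1  a$cababacbcbbcbbaa  a
    2  aa$cababacbcbbcbba  a
    3  aaa$cababacbcbbcbb  b
    4  ababacbcbbcbbaaa$c  c
    5  abacbcbbcbbaaa$cab  b
    6  acbcbbcbbaaa$cabab  b
    7  baaa$cababacbcbbcb  b
    8  babacbcbbcbbaaa$ca  a
    9  bacbcbbcbbaaa$caba  a
   10  bbaaa$cababacbcbbc  c
   11  bbcbbaaa$cababacbc  c
   12  bcbbaaa$cababacbcb  b
   13  bcbbcbbaaa$cababac  c
   14  cababacbcbbcbbaaa$  $
   15  cbbaaa$cababacbcbb  b
   16  cbbcbbaaa$cababacb  b
   17  cbcbbcbbaaa$cababa  a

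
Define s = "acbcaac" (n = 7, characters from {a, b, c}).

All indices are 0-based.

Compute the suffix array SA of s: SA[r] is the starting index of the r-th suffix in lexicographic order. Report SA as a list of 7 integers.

sorted suffixes:
  #0 SA[0]=4  'aac'
  #1 SA[1]=5  'ac'
  #2 SA[2]=0  'acbcaac'
  #3 SA[3]=2  'bcaac'
  #4 SA[4]=6  'c'
  #5 SA[5]=3  'caac'
  #6 SA[6]=1  'cbcaac'

[4, 5, 0, 2, 6, 3, 1]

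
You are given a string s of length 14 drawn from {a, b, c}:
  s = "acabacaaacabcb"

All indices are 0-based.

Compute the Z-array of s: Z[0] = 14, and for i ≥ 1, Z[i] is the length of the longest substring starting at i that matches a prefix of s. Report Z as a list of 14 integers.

[14, 0, 1, 0, 3, 0, 1, 1, 4, 0, 1, 0, 0, 0]

Z[0]=14
i=1: outside box; Z[1]=0
i=2: outside box; Z[2]=1 extend→box=[2,3)
i=3: outside box; Z[3]=0
i=4: outside box; Z[4]=3 extend→box=[4,7)
i=5: min(r-i=2, Z[1]=0)=0; Z[5]=0
i=6: min(r-i=1, Z[2]=1)=1; Z[6]=1
i=7: outside box; Z[7]=1 extend→box=[7,8)
i=8: outside box; Z[8]=4 extend→box=[8,12)
i=9: min(r-i=3, Z[1]=0)=0; Z[9]=0
i=10: min(r-i=2, Z[2]=1)=1; Z[10]=1
i=11: min(r-i=1, Z[3]=0)=0; Z[11]=0
i=12: outside box; Z[12]=0
i=13: outside box; Z[13]=0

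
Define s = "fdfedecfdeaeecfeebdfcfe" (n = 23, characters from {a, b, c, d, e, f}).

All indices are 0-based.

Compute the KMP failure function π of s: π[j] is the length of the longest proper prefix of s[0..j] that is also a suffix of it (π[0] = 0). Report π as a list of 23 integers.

[0, 0, 1, 0, 0, 0, 0, 1, 2, 0, 0, 0, 0, 0, 1, 0, 0, 0, 0, 1, 0, 1, 0]

π[0] = 0
j=1 s[j]='d': π[1]=0 (border '')
j=2 s[j]='f': π[2]=1 (border 'f')
j=3 s[j]='e': k: 1→0; π[3]=0 (border '')
j=4 s[j]='d': π[4]=0 (border '')
j=5 s[j]='e': π[5]=0 (border '')
j=6 s[j]='c': π[6]=0 (border '')
j=7 s[j]='f': π[7]=1 (border 'f')
j=8 s[j]='d': π[8]=2 (border 'fd')
j=9 s[j]='e': k: 2→0; π[9]=0 (border '')
j=10 s[j]='a': π[10]=0 (border '')
j=11 s[j]='e': π[11]=0 (border '')
j=12 s[j]='e': π[12]=0 (border '')
j=13 s[j]='c': π[13]=0 (border '')
j=14 s[j]='f': π[14]=1 (border 'f')
j=15 s[j]='e': k: 1→0; π[15]=0 (border '')
j=16 s[j]='e': π[16]=0 (border '')
j=17 s[j]='b': π[17]=0 (border '')
j=18 s[j]='d': π[18]=0 (border '')
j=19 s[j]='f': π[19]=1 (border 'f')
j=20 s[j]='c': k: 1→0; π[20]=0 (border '')
j=21 s[j]='f': π[21]=1 (border 'f')
j=22 s[j]='e': k: 1→0; π[22]=0 (border '')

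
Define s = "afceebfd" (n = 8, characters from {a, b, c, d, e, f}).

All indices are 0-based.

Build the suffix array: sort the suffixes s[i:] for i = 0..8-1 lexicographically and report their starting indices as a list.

[0, 5, 2, 7, 4, 3, 1, 6]

rank | idx | suffix
   0 |   0 | afceebfd
   1 |   5 | bfd
   2 |   2 | ceebfd
   3 |   7 | d
   4 |   4 | ebfd
   5 |   3 | eebfd
   6 |   1 | fceebfd
   7 |   6 | fd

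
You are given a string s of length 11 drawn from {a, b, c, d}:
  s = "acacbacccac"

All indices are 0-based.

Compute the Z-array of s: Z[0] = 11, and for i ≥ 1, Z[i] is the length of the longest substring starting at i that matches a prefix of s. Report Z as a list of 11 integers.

Z[0]=11
i=1: outside box; Z[1]=0
i=2: outside box; Z[2]=2 scan→box=[2,4)
i=3: min(r-i=1, Z[1]=0)=0; Z[3]=0
i=4: outside box; Z[4]=0
i=5: outside box; Z[5]=2 scan→box=[5,7)
i=6: min(r-i=1, Z[1]=0)=0; Z[6]=0
i=7: outside box; Z[7]=0
i=8: outside box; Z[8]=0
i=9: outside box; Z[9]=2 scan→box=[9,11)
i=10: min(r-i=1, Z[1]=0)=0; Z[10]=0

[11, 0, 2, 0, 0, 2, 0, 0, 0, 2, 0]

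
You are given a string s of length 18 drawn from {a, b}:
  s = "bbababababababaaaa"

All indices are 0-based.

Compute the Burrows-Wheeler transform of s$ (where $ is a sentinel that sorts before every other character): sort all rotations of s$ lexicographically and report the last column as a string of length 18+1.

rank  rotation             last
    0  $bbababababababaaaa  a
    1  a$bbababababababaaa  a
    2  aa$bbababababababaa  a
    3  aaa$bbababababababa  a
    4  aaaa$bbabababababab  b
    5  abaaaa$bbababababab  b
    6  ababaaaa$bbabababab  b
    7  abababaaaa$bbababab  b
    8  ababababaaaa$bbabab  b
    9  abababababaaaa$bbab  b
   10  ababababababaaaa$bb  b
   11  baaaa$bbabababababa  a
   12  babaaaa$bbababababa  a
   13  bababaaaa$bbabababa  a
   14  babababaaaa$bbababa  a
   15  bababababaaaa$bbaba  a
   16  babababababaaaa$bba  a
   17  bababababababaaaa$b  b
   18  bbababababababaaaa$  $

aaaabbbbbbbaaaaaab$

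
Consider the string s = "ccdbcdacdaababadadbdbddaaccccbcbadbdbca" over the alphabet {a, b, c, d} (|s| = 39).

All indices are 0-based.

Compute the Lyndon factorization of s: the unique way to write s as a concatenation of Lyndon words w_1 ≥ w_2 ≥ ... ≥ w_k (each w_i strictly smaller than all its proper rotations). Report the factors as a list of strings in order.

emit factor 1: 'ccd' (i=0, period=3)
emit factor 2: 'bcd' (i=3, period=3)
emit factor 3: 'acd' (i=6, period=3)
emit factor 4: 'aababadadbdbddaaccccbcbadbdbc' (i=9, period=29)
emit factor 5: 'a' (i=38, period=1)

["ccd", "bcd", "acd", "aababadadbdbddaaccccbcbadbdbc", "a"]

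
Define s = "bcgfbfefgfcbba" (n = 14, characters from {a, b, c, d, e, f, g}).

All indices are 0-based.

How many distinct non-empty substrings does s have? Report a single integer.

96

sorted suffixes:
  #0 SA[0]=13  'a'
  #1 SA[1]=12  'ba'
  #2 SA[2]=11  'bba'
  #3 SA[3]=0  'bcgfbfefgfcbba'
  #4 SA[4]=4  'bfefgfcbba'
  #5 SA[5]=10  'cbba'
  #6 SA[6]=1  'cgfbfefgfcbba'
  #7 SA[7]=6  'efgfcbba'
  #8 SA[8]=3  'fbfefgfcbba'
  #9 SA[9]=9  'fcbba'
  #10 SA[10]=5  'fefgfcbba'
  #11 SA[11]=7  'fgfcbba'
  #12 SA[12]=2  'gfbfefgfcbba'
  #13 SA[13]=8  'gfcbba'

SA = [13, 12, 11, 0, 4, 10, 1, 6, 3, 9, 5, 7, 2, 8]
rank  pair      lcp
   1  s[13:],s[12:]  0  ''
   2  s[12:],s[11:]  1  'b'
   3  s[11:],s[0:]  1  'b'
   4  s[0:],s[4:]  1  'b'
   5  s[4:],s[10:]  0  ''
   6  s[10:],s[1:]  1  'c'
   7  s[1:],s[6:]  0  ''
   8  s[6:],s[3:]  0  ''
   9  s[3:],s[9:]  1  'f'
  10  s[9:],s[5:]  1  'f'
  11  s[5:],s[7:]  1  'f'
  12  s[7:],s[2:]  0  ''
  13  s[2:],s[8:]  2  'gf'

n(n+1)/2 = 14·15/2 = 105
Σ LCP = 0 + 0 + 1 + 1 + 1 + 0 + 1 + 0 + 0 + 1 + 1 + 1 + 0 + 2 = 9
distinct = 105 − 9 = 96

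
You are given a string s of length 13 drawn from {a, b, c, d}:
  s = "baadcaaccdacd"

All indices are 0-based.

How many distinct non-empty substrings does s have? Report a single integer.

79

rank | idx | suffix
   0 |   5 | aaccdacd
   1 |   1 | aadcaaccdacd
   2 |   6 | accdacd
   3 |  10 | acd
   4 |   2 | adcaaccdacd
   5 |   0 | baadcaaccdacd
   6 |   4 | caaccdacd
   7 |   7 | ccdacd
   8 |  11 | cd
   9 |   8 | cdacd
  10 |  12 | d
  11 |   9 | dacd
  12 |   3 | dcaaccdacd

SA = [5, 1, 6, 10, 2, 0, 4, 7, 11, 8, 12, 9, 3]
i: (SA[i-1],SA[i]) lcp shared
  1: (5,1) 2 'aa'
  2: (1,6) 1 'a'
  3: (6,10) 2 'ac'
  4: (10,2) 1 'a'
  5: (2,0) 0 ''
  6: (0,4) 0 ''
  7: (4,7) 1 'c'
  8: (7,11) 1 'c'
  9: (11,8) 2 'cd'
  10: (8,12) 0 ''
  11: (12,9) 1 'd'
  12: (9,3) 1 'd'

n(n+1)/2 = 13·14/2 = 91
Σ LCP = 0 + 2 + 1 + 2 + 1 + 0 + 0 + 1 + 1 + 2 + 0 + 1 + 1 = 12
distinct = 91 − 12 = 79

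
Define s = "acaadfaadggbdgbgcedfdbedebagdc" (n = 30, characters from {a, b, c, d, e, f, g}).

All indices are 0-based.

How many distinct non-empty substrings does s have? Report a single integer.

435

sorted suffixes:
  #0 SA[0]=2  'aadfaadggbdgbgcedfdbedebagdc'
  #1 SA[1]=6  'aadggbdgbgcedfdbedebagdc'
  #2 SA[2]=0  'acaadfaadggbdgbgcedfdbedebagdc'
  #3 SA[3]=3  'adfaadggbdgbgcedfdbedebagdc'
  #4 SA[4]=7  'adggbdgbgcedfdbedebagdc'
  #5 SA[5]=26  'agdc'
  #6 SA[6]=25  'bagdc'
  #7 SA[7]=11  'bdgbgcedfdbedebagdc'
  #8 SA[8]=21  'bedebagdc'
  #9 SA[9]=14  'bgcedfdbedebagdc'
  #10 SA[10]=29  'c'
  #11 SA[11]=1  'caadfaadggbdgbgcedfdbedebagdc'
  #12 SA[12]=16  'cedfdbedebagdc'
  #13 SA[13]=20  'dbedebagdc'
  #14 SA[14]=28  'dc'
  #15 SA[15]=23  'debagdc'
  #16 SA[16]=4  'dfaadggbdgbgcedfdbedebagdc'
  #17 SA[17]=18  'dfdbedebagdc'
  #18 SA[18]=12  'dgbgcedfdbedebagdc'
  #19 SA[19]=8  'dggbdgbgcedfdbedebagdc'
  #20 SA[20]=24  'ebagdc'
  #21 SA[21]=22  'edebagdc'
  #22 SA[22]=17  'edfdbedebagdc'
  #23 SA[23]=5  'faadggbdgbgcedfdbedebagdc'
  #24 SA[24]=19  'fdbedebagdc'
  #25 SA[25]=10  'gbdgbgcedfdbedebagdc'
  #26 SA[26]=13  'gbgcedfdbedebagdc'
  #27 SA[27]=15  'gcedfdbedebagdc'
  #28 SA[28]=27  'gdc'
  #29 SA[29]=9  'ggbdgbgcedfdbedebagdc'

SA = [2, 6, 0, 3, 7, 26, 25, 11, 21, 14, 29, 1, 16, 20, 28, 23, 4, 18, 12, 8, 24, 22, 17, 5, 19, 10, 13, 15, 27, 9]
rank  pair      lcp
   1  s[2:],s[6:]  3  'aad'
   2  s[6:],s[0:]  1  'a'
   3  s[0:],s[3:]  1  'a'
   4  s[3:],s[7:]  2  'ad'
   5  s[7:],s[26:]  1  'a'
   6  s[26:],s[25:]  0  ''
   7  s[25:],s[11:]  1  'b'
   8  s[11:],s[21:]  1  'b'
   9  s[21:],s[14:]  1  'b'
  10  s[14:],s[29:]  0  ''
  11  s[29:],s[1:]  1  'c'
  12  s[1:],s[16:]  1  'c'
  13  s[16:],s[20:]  0  ''
  14  s[20:],s[28:]  1  'd'
  15  s[28:],s[23:]  1  'd'
  16  s[23:],s[4:]  1  'd'
  17  s[4:],s[18:]  2  'df'
  18  s[18:],s[12:]  1  'd'
  19  s[12:],s[8:]  2  'dg'
  20  s[8:],s[24:]  0  ''
  21  s[24:],s[22:]  1  'e'
  22  s[22:],s[17:]  2  'ed'
  23  s[17:],s[5:]  0  ''
  24  s[5:],s[19:]  1  'f'
  25  s[19:],s[10:]  0  ''
  26  s[10:],s[13:]  2  'gb'
  27  s[13:],s[15:]  1  'g'
  28  s[15:],s[27:]  1  'g'
  29  s[27:],s[9:]  1  'g'

n(n+1)/2 = 30·31/2 = 465
Σ LCP = 0 + 3 + 1 + 1 + 2 + 1 + 0 + 1 + 1 + 1 + 0 + 1 + 1 + 0 + 1 + 1 + 1 + 2 + 1 + 2 + 0 + 1 + 2 + 0 + 1 + 0 + 2 + 1 + 1 + 1 = 30
distinct = 465 − 30 = 435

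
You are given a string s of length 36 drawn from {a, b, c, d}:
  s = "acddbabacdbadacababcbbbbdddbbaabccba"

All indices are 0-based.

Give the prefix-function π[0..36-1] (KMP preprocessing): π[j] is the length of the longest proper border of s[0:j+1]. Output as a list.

[0, 0, 0, 0, 0, 1, 0, 1, 2, 3, 0, 1, 0, 1, 2, 1, 0, 1, 0, 0, 0, 0, 0, 0, 0, 0, 0, 0, 0, 1, 1, 0, 0, 0, 0, 1]

π[0] = 0
j=1 s[j]='c': π[1]=0 (border '')
j=2 s[j]='d': π[2]=0 (border '')
j=3 s[j]='d': π[3]=0 (border '')
j=4 s[j]='b': π[4]=0 (border '')
j=5 s[j]='a': π[5]=1 (border 'a')
j=6 s[j]='b': k: 1→0; π[6]=0 (border '')
j=7 s[j]='a': π[7]=1 (border 'a')
j=8 s[j]='c': π[8]=2 (border 'ac')
j=9 s[j]='d': π[9]=3 (border 'acd')
j=10 s[j]='b': k: 3→0; π[10]=0 (border '')
j=11 s[j]='a': π[11]=1 (border 'a')
j=12 s[j]='d': k: 1→0; π[12]=0 (border '')
j=13 s[j]='a': π[13]=1 (border 'a')
j=14 s[j]='c': π[14]=2 (border 'ac')
j=15 s[j]='a': k: 2→0; π[15]=1 (border 'a')
j=16 s[j]='b': k: 1→0; π[16]=0 (border '')
j=17 s[j]='a': π[17]=1 (border 'a')
j=18 s[j]='b': k: 1→0; π[18]=0 (border '')
j=19 s[j]='c': π[19]=0 (border '')
j=20 s[j]='b': π[20]=0 (border '')
j=21 s[j]='b': π[21]=0 (border '')
j=22 s[j]='b': π[22]=0 (border '')
j=23 s[j]='b': π[23]=0 (border '')
j=24 s[j]='d': π[24]=0 (border '')
j=25 s[j]='d': π[25]=0 (border '')
j=26 s[j]='d': π[26]=0 (border '')
j=27 s[j]='b': π[27]=0 (border '')
j=28 s[j]='b': π[28]=0 (border '')
j=29 s[j]='a': π[29]=1 (border 'a')
j=30 s[j]='a': k: 1→0; π[30]=1 (border 'a')
j=31 s[j]='b': k: 1→0; π[31]=0 (border '')
j=32 s[j]='c': π[32]=0 (border '')
j=33 s[j]='c': π[33]=0 (border '')
j=34 s[j]='b': π[34]=0 (border '')
j=35 s[j]='a': π[35]=1 (border 'a')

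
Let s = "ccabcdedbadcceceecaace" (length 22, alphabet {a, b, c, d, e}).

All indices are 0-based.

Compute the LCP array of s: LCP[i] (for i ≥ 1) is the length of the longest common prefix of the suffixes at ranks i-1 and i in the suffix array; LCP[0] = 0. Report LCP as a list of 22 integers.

[0, 1, 1, 1, 0, 1, 0, 2, 1, 2, 1, 1, 2, 2, 0, 1, 1, 0, 1, 2, 1, 1]

sorted suffixes:
  #0 SA[0]=18  'aace'
  #1 SA[1]=2  'abcdedbadcceceecaace'
  #2 SA[2]=19  'ace'
  #3 SA[3]=9  'adcceceecaace'
  #4 SA[4]=8  'badcceceecaace'
  #5 SA[5]=3  'bcdedbadcceceecaace'
  #6 SA[6]=17  'caace'
  #7 SA[7]=1  'cabcdedbadcceceecaace'
  #8 SA[8]=0  'ccabcdedbadcceceecaace'
  #9 SA[9]=11  'cceceecaace'
  #10 SA[10]=4  'cdedbadcceceecaace'
  #11 SA[11]=20  'ce'
  #12 SA[12]=12  'ceceecaace'
  #13 SA[13]=14  'ceecaace'
  #14 SA[14]=7  'dbadcceceecaace'
  #15 SA[15]=10  'dcceceecaace'
  #16 SA[16]=5  'dedbadcceceecaace'
  #17 SA[17]=21  'e'
  #18 SA[18]=16  'ecaace'
  #19 SA[19]=13  'eceecaace'
  #20 SA[20]=6  'edbadcceceecaace'
  #21 SA[21]=15  'eecaace'

SA = [18, 2, 19, 9, 8, 3, 17, 1, 0, 11, 4, 20, 12, 14, 7, 10, 5, 21, 16, 13, 6, 15]
[i] adj suffixes → lcp
  [1] 18/2 → 1 ('a')
  [2] 2/19 → 1 ('a')
  [3] 19/9 → 1 ('a')
  [4] 9/8 → 0 ('')
  [5] 8/3 → 1 ('b')
  [6] 3/17 → 0 ('')
  [7] 17/1 → 2 ('ca')
  [8] 1/0 → 1 ('c')
  [9] 0/11 → 2 ('cc')
  [10] 11/4 → 1 ('c')
  [11] 4/20 → 1 ('c')
  [12] 20/12 → 2 ('ce')
  [13] 12/14 → 2 ('ce')
  [14] 14/7 → 0 ('')
  [15] 7/10 → 1 ('d')
  [16] 10/5 → 1 ('d')
  [17] 5/21 → 0 ('')
  [18] 21/16 → 1 ('e')
  [19] 16/13 → 2 ('ec')
  [20] 13/6 → 1 ('e')
  [21] 6/15 → 1 ('e')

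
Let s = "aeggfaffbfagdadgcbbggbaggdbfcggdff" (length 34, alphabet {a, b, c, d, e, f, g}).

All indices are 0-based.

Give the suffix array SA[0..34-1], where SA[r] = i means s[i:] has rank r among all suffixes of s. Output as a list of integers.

[13, 0, 5, 10, 22, 21, 17, 8, 26, 18, 16, 28, 12, 25, 31, 14, 1, 33, 4, 9, 7, 27, 32, 6, 20, 15, 11, 24, 30, 3, 19, 23, 29, 2]

rank→(start, suffix):
  0 → (13, 'adgcbbggbaggdbfcggdff')
  1 → (0, 'aeggfaffbfagdadgcbbggbaggdbfcggdff')
  2 → (5, 'affbfagdadgcbbggbaggdbfcggdff')
  3 → (10, 'agdadgcbbggbaggdbfcggdff')
  4 → (22, 'aggdbfcggdff')
  5 → (21, 'baggdbfcggdff')
  6 → (17, 'bbggbaggdbfcggdff')
  7 → (8, 'bfagdadgcbbggbaggdbfcggdff')
  8 → (26, 'bfcggdff')
  9 → (18, 'bggbaggdbfcggdff')
  10 → (16, 'cbbggbaggdbfcggdff')
  11 → (28, 'cggdff')
  12 → (12, 'dadgcbbggbaggdbfcggdff')
  13 → (25, 'dbfcggdff')
  14 → (31, 'dff')
  15 → (14, 'dgcbbggbaggdbfcggdff')
  16 → (1, 'eggfaffbfagdadgcbbggbaggdbfcggdff')
  17 → (33, 'f')
  18 → (4, 'faffbfagdadgcbbggbaggdbfcggdff')
  19 → (9, 'fagdadgcbbggbaggdbfcggdff')
  20 → (7, 'fbfagdadgcbbggbaggdbfcggdff')
  21 → (27, 'fcggdff')
  22 → (32, 'ff')
  23 → (6, 'ffbfagdadgcbbggbaggdbfcggdff')
  24 → (20, 'gbaggdbfcggdff')
  25 → (15, 'gcbbggbaggdbfcggdff')
  26 → (11, 'gdadgcbbggbaggdbfcggdff')
  27 → (24, 'gdbfcggdff')
  28 → (30, 'gdff')
  29 → (3, 'gfaffbfagdadgcbbggbaggdbfcggdff')
  30 → (19, 'ggbaggdbfcggdff')
  31 → (23, 'ggdbfcggdff')
  32 → (29, 'ggdff')
  33 → (2, 'ggfaffbfagdadgcbbggbaggdbfcggdff')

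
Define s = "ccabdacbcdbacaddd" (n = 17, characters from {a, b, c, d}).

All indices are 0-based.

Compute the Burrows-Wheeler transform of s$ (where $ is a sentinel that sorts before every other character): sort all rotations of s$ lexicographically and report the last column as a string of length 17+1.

dcbdcdcacaa$bdbcda

rank  rotation            last
    0  $ccabdacbcdbacaddd  d
    1  abdacbcdbacaddd$cc  c
    2  acaddd$ccabdacbcdb  b
    3  acbcdbacaddd$ccabd  d
    4  addd$ccabdacbcdbac  c
    5  bacaddd$ccabdacbcd  d
    6  bcdbacaddd$ccabdac  c
    7  bdacbcdbacaddd$cca  a
    8  cabdacbcdbacaddd$c  c
    9  caddd$ccabdacbcdba  a
   10  cbcdbacaddd$ccabda  a
   11  ccabdacbcdbacaddd$  $
   12  cdbacaddd$ccabdacb  b
   13  d$ccabdacbcdbacadd  d
   14  dacbcdbacaddd$ccab  b
   15  dbacaddd$ccabdacbc  c
   16  dd$ccabdacbcdbacad  d
   17  ddd$ccabdacbcdbaca  a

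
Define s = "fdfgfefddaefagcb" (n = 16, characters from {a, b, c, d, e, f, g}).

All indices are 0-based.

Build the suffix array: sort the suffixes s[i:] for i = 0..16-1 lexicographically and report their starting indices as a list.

rank | idx | suffix
   0 |   9 | aefagcb
   1 |  12 | agcb
   2 |  15 | b
   3 |  14 | cb
   4 |   8 | daefagcb
   5 |   7 | ddaefagcb
   6 |   1 | dfgfefddaefagcb
   7 |  10 | efagcb
   8 |   5 | efddaefagcb
   9 |  11 | fagcb
  10 |   6 | fddaefagcb
  11 |   0 | fdfgfefddaefagcb
  12 |   4 | fefddaefagcb
  13 |   2 | fgfefddaefagcb
  14 |  13 | gcb
  15 |   3 | gfefddaefagcb

[9, 12, 15, 14, 8, 7, 1, 10, 5, 11, 6, 0, 4, 2, 13, 3]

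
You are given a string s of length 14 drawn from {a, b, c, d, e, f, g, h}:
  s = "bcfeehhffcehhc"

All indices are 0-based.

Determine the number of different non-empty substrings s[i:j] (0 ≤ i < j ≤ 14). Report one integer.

93

rank→(start, suffix):
  0 → (0, 'bcfeehhffcehhc')
  1 → (13, 'c')
  2 → (9, 'cehhc')
  3 → (1, 'cfeehhffcehhc')
  4 → (3, 'eehhffcehhc')
  5 → (10, 'ehhc')
  6 → (4, 'ehhffcehhc')
  7 → (8, 'fcehhc')
  8 → (2, 'feehhffcehhc')
  9 → (7, 'ffcehhc')
  10 → (12, 'hc')
  11 → (6, 'hffcehhc')
  12 → (11, 'hhc')
  13 → (5, 'hhffcehhc')

SA = [0, 13, 9, 1, 3, 10, 4, 8, 2, 7, 12, 6, 11, 5]
i: (SA[i-1],SA[i]) lcp shared
  1: (0,13) 0 ''
  2: (13,9) 1 'c'
  3: (9,1) 1 'c'
  4: (1,3) 0 ''
  5: (3,10) 1 'e'
  6: (10,4) 3 'ehh'
  7: (4,8) 0 ''
  8: (8,2) 1 'f'
  9: (2,7) 1 'f'
  10: (7,12) 0 ''
  11: (12,6) 1 'h'
  12: (6,11) 1 'h'
  13: (11,5) 2 'hh'

n(n+1)/2 = 14·15/2 = 105
Σ LCP = 0 + 0 + 1 + 1 + 0 + 1 + 3 + 0 + 1 + 1 + 0 + 1 + 1 + 2 = 12
distinct = 105 − 12 = 93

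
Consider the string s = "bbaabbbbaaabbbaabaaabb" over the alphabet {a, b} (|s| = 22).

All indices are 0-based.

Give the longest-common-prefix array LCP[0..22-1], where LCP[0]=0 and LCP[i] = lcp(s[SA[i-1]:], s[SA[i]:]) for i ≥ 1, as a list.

[0, 5, 2, 3, 4, 5, 1, 2, 3, 4, 0, 1, 6, 3, 4, 1, 2, 4, 5, 2, 5, 3]

rank | idx | suffix
   0 |  17 | aaabb
   1 |   8 | aaabbbaabaaabb
   2 |  14 | aabaaabb
   3 |  18 | aabb
   4 |   9 | aabbbaabaaabb
   5 |   2 | aabbbbaaabbbaabaaabb
   6 |  15 | abaaabb
   7 |  19 | abb
   8 |  10 | abbbaabaaabb
   9 |   3 | abbbbaaabbbaabaaabb
  10 |  21 | b
  11 |  16 | baaabb
  12 |   7 | baaabbbaabaaabb
  13 |  13 | baabaaabb
  14 |   1 | baabbbbaaabbbaabaaabb
  15 |  20 | bb
  16 |   6 | bbaaabbbaabaaabb
  17 |  12 | bbaabaaabb
  18 |   0 | bbaabbbbaaabbbaabaaabb
  19 |   5 | bbbaaabbbaabaaabb
  20 |  11 | bbbaabaaabb
  21 |   4 | bbbbaaabbbaabaaabb

SA = [17, 8, 14, 18, 9, 2, 15, 19, 10, 3, 21, 16, 7, 13, 1, 20, 6, 12, 0, 5, 11, 4]
rank  pair      lcp
   1  s[17:],s[8:]  5  'aaabb'
   2  s[8:],s[14:]  2  'aa'
   3  s[14:],s[18:]  3  'aab'
   4  s[18:],s[9:]  4  'aabb'
   5  s[9:],s[2:]  5  'aabbb'
   6  s[2:],s[15:]  1  'a'
   7  s[15:],s[19:]  2  'ab'
   8  s[19:],s[10:]  3  'abb'
   9  s[10:],s[3:]  4  'abbb'
  10  s[3:],s[21:]  0  ''
  11  s[21:],s[16:]  1  'b'
  12  s[16:],s[7:]  6  'baaabb'
  13  s[7:],s[13:]  3  'baa'
  14  s[13:],s[1:]  4  'baab'
  15  s[1:],s[20:]  1  'b'
  16  s[20:],s[6:]  2  'bb'
  17  s[6:],s[12:]  4  'bbaa'
  18  s[12:],s[0:]  5  'bbaab'
  19  s[0:],s[5:]  2  'bb'
  20  s[5:],s[11:]  5  'bbbaa'
  21  s[11:],s[4:]  3  'bbb'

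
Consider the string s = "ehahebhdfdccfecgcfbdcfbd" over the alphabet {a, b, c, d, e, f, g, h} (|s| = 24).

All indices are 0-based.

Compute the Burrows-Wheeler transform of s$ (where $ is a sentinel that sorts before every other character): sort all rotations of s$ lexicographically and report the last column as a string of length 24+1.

rank  rotation                   last
    0  $ehahebhdfdccfecgcfbdcfbd  d
    1  ahebhdfdccfecgcfbdcfbd$eh  h
    2  bd$ehahebhdfdccfecgcfbdcf  f
    3  bdcfbd$ehahebhdfdccfecgcf  f
    4  bhdfdccfecgcfbdcfbd$ehahe  e
    5  ccfecgcfbdcfbd$ehahebhdfd  d
    6  cfbd$ehahebhdfdccfecgcfbd  d
    7  cfbdcfbd$ehahebhdfdccfecg  g
    8  cfecgcfbdcfbd$ehahebhdfdc  c
    9  cgcfbdcfbd$ehahebhdfdccfe  e
   10  d$ehahebhdfdccfecgcfbdcfb  b
   11  dccfecgcfbdcfbd$ehahebhdf  f
   12  dcfbd$ehahebhdfdccfecgcfb  b
   13  dfdccfecgcfbdcfbd$ehahebh  h
   14  ebhdfdccfecgcfbdcfbd$ehah  h
   15  ecgcfbdcfbd$ehahebhdfdccf  f
   16  ehahebhdfdccfecgcfbdcfbd$  $
   17  fbd$ehahebhdfdccfecgcfbdc  c
   18  fbdcfbd$ehahebhdfdccfecgc  c
   19  fdccfecgcfbdcfbd$ehahebhd  d
   20  fecgcfbdcfbd$ehahebhdfdcc  c
   21  gcfbdcfbd$ehahebhdfdccfec  c
   22  hahebhdfdccfecgcfbdcfbd$e  e
   23  hdfdccfecgcfbdcfbd$ehaheb  b
   24  hebhdfdccfecgcfbdcfbd$eha  a

dhffeddgcebfbhhf$ccdcceba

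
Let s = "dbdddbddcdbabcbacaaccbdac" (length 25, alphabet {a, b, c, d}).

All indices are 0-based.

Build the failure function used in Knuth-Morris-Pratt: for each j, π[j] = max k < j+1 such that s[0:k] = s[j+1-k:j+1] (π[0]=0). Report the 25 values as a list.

[0, 0, 1, 1, 1, 2, 3, 4, 0, 1, 2, 0, 0, 0, 0, 0, 0, 0, 0, 0, 0, 0, 1, 0, 0]

π[0] = 0
j=1 s[j]='b': π[1]=0 (border '')
j=2 s[j]='d': π[2]=1 (border 'd')
j=3 s[j]='d': k: 1→0; π[3]=1 (border 'd')
j=4 s[j]='d': k: 1→0; π[4]=1 (border 'd')
j=5 s[j]='b': π[5]=2 (border 'db')
j=6 s[j]='d': π[6]=3 (border 'dbd')
j=7 s[j]='d': π[7]=4 (border 'dbdd')
j=8 s[j]='c': k: 4→1→0; π[8]=0 (border '')
j=9 s[j]='d': π[9]=1 (border 'd')
j=10 s[j]='b': π[10]=2 (border 'db')
j=11 s[j]='a': k: 2→0; π[11]=0 (border '')
j=12 s[j]='b': π[12]=0 (border '')
j=13 s[j]='c': π[13]=0 (border '')
j=14 s[j]='b': π[14]=0 (border '')
j=15 s[j]='a': π[15]=0 (border '')
j=16 s[j]='c': π[16]=0 (border '')
j=17 s[j]='a': π[17]=0 (border '')
j=18 s[j]='a': π[18]=0 (border '')
j=19 s[j]='c': π[19]=0 (border '')
j=20 s[j]='c': π[20]=0 (border '')
j=21 s[j]='b': π[21]=0 (border '')
j=22 s[j]='d': π[22]=1 (border 'd')
j=23 s[j]='a': k: 1→0; π[23]=0 (border '')
j=24 s[j]='c': π[24]=0 (border '')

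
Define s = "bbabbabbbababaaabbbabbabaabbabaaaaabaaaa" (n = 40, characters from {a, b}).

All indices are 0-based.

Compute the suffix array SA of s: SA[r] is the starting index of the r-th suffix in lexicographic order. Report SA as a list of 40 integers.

[39, 38, 37, 36, 30, 31, 32, 13, 33, 24, 14, 34, 28, 11, 22, 9, 25, 19, 2, 5, 15, 35, 29, 12, 23, 27, 10, 21, 8, 18, 1, 4, 26, 20, 7, 17, 0, 3, 6, 16]

rank→(start, suffix):
  0 → (39, 'a')
  1 → (38, 'aa')
  2 → (37, 'aaa')
  3 → (36, 'aaaa')
  4 → (30, 'aaaaabaaaa')
  5 → (31, 'aaaabaaaa')
  6 → (32, 'aaabaaaa')
  7 → (13, 'aaabbbabbabaabbabaaaaabaaaa')
  8 → (33, 'aabaaaa')
  9 → (24, 'aabbabaaaaabaaaa')
  10 → (14, 'aabbbabbabaabbabaaaaabaaaa')
  11 → (34, 'abaaaa')
  12 → (28, 'abaaaaabaaaa')
  13 → (11, 'abaaabbbabbabaabbabaaaaabaaaa')
  14 → (22, 'abaabbabaaaaabaaaa')
  15 → (9, 'ababaaabbbabbabaabbabaaaaabaaaa')
  16 → (25, 'abbabaaaaabaaaa')
  17 → (19, 'abbabaabbabaaaaabaaaa')
  18 → (2, 'abbabbbababaaabbbabbabaabbabaaaaabaaaa')
  19 → (5, 'abbbababaaabbbabbabaabbabaaaaabaaaa')
  20 → (15, 'abbbabbabaabbabaaaaabaaaa')
  21 → (35, 'baaaa')
  22 → (29, 'baaaaabaaaa')
  23 → (12, 'baaabbbabbabaabbabaaaaabaaaa')
  24 → (23, 'baabbabaaaaabaaaa')
  25 → (27, 'babaaaaabaaaa')
  26 → (10, 'babaaabbbabbabaabbabaaaaabaaaa')
  27 → (21, 'babaabbabaaaaabaaaa')
  28 → (8, 'bababaaabbbabbabaabbabaaaaabaaaa')
  29 → (18, 'babbabaabbabaaaaabaaaa')
  30 → (1, 'babbabbbababaaabbbabbabaabbabaaaaabaaaa')
  31 → (4, 'babbbababaaabbbabbabaabbabaaaaabaaaa')
  32 → (26, 'bbabaaaaabaaaa')
  33 → (20, 'bbabaabbabaaaaabaaaa')
  34 → (7, 'bbababaaabbbabbabaabbabaaaaabaaaa')
  35 → (17, 'bbabbabaabbabaaaaabaaaa')
  36 → (0, 'bbabbabbbababaaabbbabbabaabbabaaaaabaaaa')
  37 → (3, 'bbabbbababaaabbbabbabaabbabaaaaabaaaa')
  38 → (6, 'bbbababaaabbbabbabaabbabaaaaabaaaa')
  39 → (16, 'bbbabbabaabbabaaaaabaaaa')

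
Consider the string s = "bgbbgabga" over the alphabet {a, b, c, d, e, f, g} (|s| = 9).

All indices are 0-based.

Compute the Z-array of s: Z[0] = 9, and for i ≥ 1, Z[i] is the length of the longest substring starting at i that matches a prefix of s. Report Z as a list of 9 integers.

Z[0]=9
i=1: outside box; Z[1]=0
i=2: outside box; Z[2]=1 scan→box=[2,3)
i=3: outside box; Z[3]=2 scan→box=[3,5)
i=4: min(r-i=1, Z[1]=0)=0; Z[4]=0
i=5: outside box; Z[5]=0
i=6: outside box; Z[6]=2 scan→box=[6,8)
i=7: min(r-i=1, Z[1]=0)=0; Z[7]=0
i=8: outside box; Z[8]=0

[9, 0, 1, 2, 0, 0, 2, 0, 0]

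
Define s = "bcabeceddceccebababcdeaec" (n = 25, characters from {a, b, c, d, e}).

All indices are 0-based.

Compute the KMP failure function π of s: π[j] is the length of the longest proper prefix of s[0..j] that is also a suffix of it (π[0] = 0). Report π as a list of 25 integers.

π[0] = 0
j=1 s[j]='c': π[1]=0 (border '')
j=2 s[j]='a': π[2]=0 (border '')
j=3 s[j]='b': π[3]=1 (border 'b')
j=4 s[j]='e': k: 1→0; π[4]=0 (border '')
j=5 s[j]='c': π[5]=0 (border '')
j=6 s[j]='e': π[6]=0 (border '')
j=7 s[j]='d': π[7]=0 (border '')
j=8 s[j]='d': π[8]=0 (border '')
j=9 s[j]='c': π[9]=0 (border '')
j=10 s[j]='e': π[10]=0 (border '')
j=11 s[j]='c': π[11]=0 (border '')
j=12 s[j]='c': π[12]=0 (border '')
j=13 s[j]='e': π[13]=0 (border '')
j=14 s[j]='b': π[14]=1 (border 'b')
j=15 s[j]='a': k: 1→0; π[15]=0 (border '')
j=16 s[j]='b': π[16]=1 (border 'b')
j=17 s[j]='a': k: 1→0; π[17]=0 (border '')
j=18 s[j]='b': π[18]=1 (border 'b')
j=19 s[j]='c': π[19]=2 (border 'bc')
j=20 s[j]='d': k: 2→0; π[20]=0 (border '')
j=21 s[j]='e': π[21]=0 (border '')
j=22 s[j]='a': π[22]=0 (border '')
j=23 s[j]='e': π[23]=0 (border '')
j=24 s[j]='c': π[24]=0 (border '')

[0, 0, 0, 1, 0, 0, 0, 0, 0, 0, 0, 0, 0, 0, 1, 0, 1, 0, 1, 2, 0, 0, 0, 0, 0]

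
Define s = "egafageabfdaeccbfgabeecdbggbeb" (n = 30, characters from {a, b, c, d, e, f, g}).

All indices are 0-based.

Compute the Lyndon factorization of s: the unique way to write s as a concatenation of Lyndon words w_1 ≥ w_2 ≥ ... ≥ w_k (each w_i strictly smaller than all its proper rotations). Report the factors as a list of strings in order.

["eg", "afage", "abfdaeccbfg", "abeecdbggbeb"]

emit factor 1: 'eg' (i=0, period=2)
emit factor 2: 'afage' (i=2, period=5)
emit factor 3: 'abfdaeccbfg' (i=7, period=11)
emit factor 4: 'abeecdbggbeb' (i=18, period=12)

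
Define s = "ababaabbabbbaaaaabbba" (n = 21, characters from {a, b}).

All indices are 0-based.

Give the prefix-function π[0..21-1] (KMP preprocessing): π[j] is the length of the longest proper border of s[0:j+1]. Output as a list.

[0, 0, 1, 2, 3, 1, 2, 0, 1, 2, 0, 0, 1, 1, 1, 1, 1, 2, 0, 0, 1]

π[0] = 0
j=1 s[j]='b': π[1]=0 (border '')
j=2 s[j]='a': π[2]=1 (border 'a')
j=3 s[j]='b': π[3]=2 (border 'ab')
j=4 s[j]='a': π[4]=3 (border 'aba')
j=5 s[j]='a': k: 3→1→0; π[5]=1 (border 'a')
j=6 s[j]='b': π[6]=2 (border 'ab')
j=7 s[j]='b': k: 2→0; π[7]=0 (border '')
j=8 s[j]='a': π[8]=1 (border 'a')
j=9 s[j]='b': π[9]=2 (border 'ab')
j=10 s[j]='b': k: 2→0; π[10]=0 (border '')
j=11 s[j]='b': π[11]=0 (border '')
j=12 s[j]='a': π[12]=1 (border 'a')
j=13 s[j]='a': k: 1→0; π[13]=1 (border 'a')
j=14 s[j]='a': k: 1→0; π[14]=1 (border 'a')
j=15 s[j]='a': k: 1→0; π[15]=1 (border 'a')
j=16 s[j]='a': k: 1→0; π[16]=1 (border 'a')
j=17 s[j]='b': π[17]=2 (border 'ab')
j=18 s[j]='b': k: 2→0; π[18]=0 (border '')
j=19 s[j]='b': π[19]=0 (border '')
j=20 s[j]='a': π[20]=1 (border 'a')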